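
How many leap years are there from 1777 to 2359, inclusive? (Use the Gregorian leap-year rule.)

140

Multiples of 4 in [1777,2359]: 145.
Of those, multiples of 100: 6 (not leap unless ÷400).
Multiples of 400: 1.
Leap years = 145 − 6 + 1 = 140.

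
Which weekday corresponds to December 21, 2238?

Doomsday rule: the anchor day for the 2200s is Friday. For year 38: 38÷12 = 3 r 2, and 2÷4 = 0, so 3+2+0 = 5.
Friday + 5 ≡ Wednesday — that's 2238's doomsday.
In December the doomsday date is Dec 12.
Dec 21 is 9 days after Dec 12; 9 mod 7 = 2, so Wednesday + 2 = Friday.

Friday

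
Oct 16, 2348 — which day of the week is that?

Saturday

Doomsday rule: the anchor day for the 2300s is Wednesday. For year 48: 48÷12 = 4 r 0, and 0÷4 = 0, so 4+0+0 = 4.
Wednesday + 4 ≡ Sunday — that's 2348's doomsday.
In October the doomsday date is Oct 10.
Oct 16 is 6 days after Oct 10; 6 mod 7 = 6, so Sunday + 6 = Saturday.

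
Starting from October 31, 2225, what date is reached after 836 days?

+365 (one year) → Oct 31, 2226 (471 left).
+365 (one year) → Oct 31, 2227 (106 left).
Oct has 31 days: +1 → Nov 1, 2227 (105 left).
Nov has 30 days: +30 → Dec 1, 2227 (75 left).
Dec has 31 days: +31 → Jan 1, 2228 (44 left).
Jan has 31 days: +31 → Feb 1, 2228 (13 left).
+13 → Feb 14, 2228.

February 14, 2228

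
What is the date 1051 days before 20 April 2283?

−365 (one year) → Apr 20, 2282 (686 left).
−365 (one year) → Apr 20, 2281 (321 left).
−20 → Mar 31, 2281 (end of Mar, 31 days; 301 left).
−31 → Feb 28, 2281 (end of Feb, 28 days; 270 left).
−28 → Jan 31, 2281 (end of Jan, 31 days; 242 left).
−31 → Dec 31, 2280 (end of Dec, 31 days; 211 left).
−31 → Nov 30, 2280 (end of Nov, 30 days; 180 left).
−30 → Oct 31, 2280 (end of Oct, 31 days; 150 left).
−31 → Sep 30, 2280 (end of Sep, 30 days; 119 left).
−30 → Aug 31, 2280 (end of Aug, 31 days; 89 left).
−31 → Jul 31, 2280 (end of Jul, 31 days; 58 left).
−31 → Jun 30, 2280 (end of Jun, 30 days; 27 left).
−27 → Jun 3, 2280.

June 3, 2280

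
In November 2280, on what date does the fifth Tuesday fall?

November 1, 2280 is a Monday.
The first Tuesday is therefore November 2 (1 days later).
The fifth Tuesday is 2 + 4×7 = November 30.

November 30, 2280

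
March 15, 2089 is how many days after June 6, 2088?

282

Jun 6, 2088 → Jul 6, 2088: 30 days (June has 30).
Jul 6, 2088 → Aug 6, 2088: 31 days (July has 31).
Aug 6, 2088 → Sep 6, 2088: 31 days (August has 31).
Sep 6, 2088 → Oct 6, 2088: 30 days (September has 30).
Oct 6, 2088 → Nov 6, 2088: 31 days (October has 31).
Nov 6, 2088 → Dec 6, 2088: 30 days (November has 30).
Dec 6, 2088 → Jan 6, 2089: 31 days (December has 31).
Jan 6, 2089 → Feb 6, 2089: 31 days (January has 31).
Feb 6, 2089 → Mar 6, 2089: 28 days (February has 28).
Mar 6, 2089 → Mar 15, 2089: 9 days.
Total: 282 days.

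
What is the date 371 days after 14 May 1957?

May has 31 days: +18 → Jun 1, 1957 (353 left).
Jun has 30 days: +30 → Jul 1, 1957 (323 left).
Jul has 31 days: +31 → Aug 1, 1957 (292 left).
Aug has 31 days: +31 → Sep 1, 1957 (261 left).
Sep has 30 days: +30 → Oct 1, 1957 (231 left).
Oct has 31 days: +31 → Nov 1, 1957 (200 left).
Nov has 30 days: +30 → Dec 1, 1957 (170 left).
Dec has 31 days: +31 → Jan 1, 1958 (139 left).
Jan has 31 days: +31 → Feb 1, 1958 (108 left).
Feb has 28 days: +28 → Mar 1, 1958 (80 left).
Mar has 31 days: +31 → Apr 1, 1958 (49 left).
Apr has 30 days: +30 → May 1, 1958 (19 left).
+19 → May 20, 1958.

May 20, 1958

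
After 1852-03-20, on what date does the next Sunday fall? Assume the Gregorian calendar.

March 21, 1852

Mar 20, 1852 is a Saturday.
From Saturday to the next Sunday is 1 day.
Mar 20, 1852 + 1 = Mar 21, 1852.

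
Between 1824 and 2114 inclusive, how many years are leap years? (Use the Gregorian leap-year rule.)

Multiples of 4 in [1824,2114]: 73.
Of those, multiples of 100: 3 (not leap unless ÷400).
Multiples of 400: 1.
Leap years = 73 − 3 + 1 = 71.

71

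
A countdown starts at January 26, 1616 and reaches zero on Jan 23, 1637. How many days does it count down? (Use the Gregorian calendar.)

Jan 26, 1616 → Jan 26, 1617: 366 days (Feb 29, 1616 is in that span).
Jan 26, 1617 → Jan 26, 1618: 365 days.
Jan 26, 1618 → Jan 26, 1619: 365 days.
Jan 26, 1619 → Jan 26, 1620: 365 days.
Jan 26, 1620 → Jan 26, 1621: 366 days (Feb 29, 1620 is in that span).
Jan 26, 1621 → Jan 26, 1622: 365 days.
Jan 26, 1622 → Jan 26, 1623: 365 days.
Jan 26, 1623 → Jan 26, 1624: 365 days.
Jan 26, 1624 → Jan 26, 1625: 366 days (Feb 29, 1624 is in that span).
Jan 26, 1625 → Jan 26, 1626: 365 days.
Jan 26, 1626 → Jan 26, 1627: 365 days.
Jan 26, 1627 → Jan 26, 1628: 365 days.
Jan 26, 1628 → Jan 26, 1629: 366 days (Feb 29, 1628 is in that span).
Jan 26, 1629 → Jan 26, 1630: 365 days.
Jan 26, 1630 → Jan 26, 1631: 365 days.
Jan 26, 1631 → Jan 26, 1632: 365 days.
Jan 26, 1632 → Jan 26, 1633: 366 days (Feb 29, 1632 is in that span).
Jan 26, 1633 → Jan 26, 1634: 365 days.
Jan 26, 1634 → Jan 26, 1635: 365 days.
Jan 26, 1635 → Jan 26, 1636: 365 days.
Jan 26, 1636 → Feb 26, 1636: 31 days (January has 31).
Feb 26, 1636 → Mar 26, 1636: 29 days (February has 29).
Mar 26, 1636 → Apr 26, 1636: 31 days (March has 31).
Apr 26, 1636 → May 26, 1636: 30 days (April has 30).
May 26, 1636 → Jun 26, 1636: 31 days (May has 31).
Jun 26, 1636 → Jul 26, 1636: 30 days (June has 30).
Jul 26, 1636 → Aug 26, 1636: 31 days (July has 31).
Aug 26, 1636 → Sep 26, 1636: 31 days (August has 31).
Sep 26, 1636 → Oct 26, 1636: 30 days (September has 30).
Oct 26, 1636 → Nov 26, 1636: 31 days (October has 31).
Nov 26, 1636 → Dec 26, 1636: 30 days (November has 30).
Dec 26, 1636 → Jan 23, 1637: 28 days.
Total: 7668 days.

7668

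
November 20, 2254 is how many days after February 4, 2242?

Feb 4, 2242 → Feb 4, 2243: 365 days.
Feb 4, 2243 → Feb 4, 2244: 365 days.
Feb 4, 2244 → Feb 4, 2245: 366 days (Feb 29, 2244 is in that span).
Feb 4, 2245 → Feb 4, 2246: 365 days.
Feb 4, 2246 → Feb 4, 2247: 365 days.
Feb 4, 2247 → Feb 4, 2248: 365 days.
Feb 4, 2248 → Feb 4, 2249: 366 days (Feb 29, 2248 is in that span).
Feb 4, 2249 → Feb 4, 2250: 365 days.
Feb 4, 2250 → Feb 4, 2251: 365 days.
Feb 4, 2251 → Feb 4, 2252: 365 days.
Feb 4, 2252 → Feb 4, 2253: 366 days (Feb 29, 2252 is in that span).
Feb 4, 2253 → Feb 4, 2254: 365 days.
Feb 4, 2254 → Mar 4, 2254: 28 days (February has 28).
Mar 4, 2254 → Apr 4, 2254: 31 days (March has 31).
Apr 4, 2254 → May 4, 2254: 30 days (April has 30).
May 4, 2254 → Jun 4, 2254: 31 days (May has 31).
Jun 4, 2254 → Jul 4, 2254: 30 days (June has 30).
Jul 4, 2254 → Aug 4, 2254: 31 days (July has 31).
Aug 4, 2254 → Sep 4, 2254: 31 days (August has 31).
Sep 4, 2254 → Oct 4, 2254: 30 days (September has 30).
Oct 4, 2254 → Nov 4, 2254: 31 days (October has 31).
Nov 4, 2254 → Nov 20, 2254: 16 days.
Total: 4672 days.

4672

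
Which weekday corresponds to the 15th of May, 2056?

Doomsday rule: the anchor day for the 2000s is Tuesday. For year 56: 56÷12 = 4 r 8, and 8÷4 = 2, so 4+8+2 = 14.
Tuesday + 14 ≡ Tuesday — that's 2056's doomsday.
In May the doomsday date is May 9.
May 15 is 6 days after May 9; 6 mod 7 = 6, so Tuesday + 6 = Monday.

Monday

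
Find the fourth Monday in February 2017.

February 1, 2017 is a Wednesday.
The first Monday is therefore February 6 (5 days later).
The fourth Monday is 6 + 3×7 = February 27.

February 27, 2017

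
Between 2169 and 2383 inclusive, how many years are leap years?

51

Multiples of 4 in [2169,2383]: 53.
Of those, multiples of 100: 2 (not leap unless ÷400).
Multiples of 400: 0.
Leap years = 53 − 2 + 0 = 51.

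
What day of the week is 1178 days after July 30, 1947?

Friday

Jul 30, 1947 is a Wednesday.
1178 mod 7 = 2, so 1178 days after a Wednesday is Wednesday + 2 = Friday.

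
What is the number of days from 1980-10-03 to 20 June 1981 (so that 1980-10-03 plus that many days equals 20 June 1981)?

260

Oct 3, 1980 → Nov 3, 1980: 31 days (October has 31).
Nov 3, 1980 → Dec 3, 1980: 30 days (November has 30).
Dec 3, 1980 → Jan 3, 1981: 31 days (December has 31).
Jan 3, 1981 → Feb 3, 1981: 31 days (January has 31).
Feb 3, 1981 → Mar 3, 1981: 28 days (February has 28).
Mar 3, 1981 → Apr 3, 1981: 31 days (March has 31).
Apr 3, 1981 → May 3, 1981: 30 days (April has 30).
May 3, 1981 → Jun 3, 1981: 31 days (May has 31).
Jun 3, 1981 → Jun 20, 1981: 17 days.
Total: 260 days.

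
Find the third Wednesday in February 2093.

February 1, 2093 is a Sunday.
The first Wednesday is therefore February 4 (3 days later).
The third Wednesday is 4 + 2×7 = February 18.

February 18, 2093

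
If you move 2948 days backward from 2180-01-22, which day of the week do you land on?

Friday

Jan 22, 2180 is a Saturday.
2948 mod 7 = 1, so 2948 days before a Saturday is Saturday − 1 = Friday.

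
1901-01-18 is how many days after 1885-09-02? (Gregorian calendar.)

Sep 2, 1885 → Sep 2, 1886: 365 days.
Sep 2, 1886 → Sep 2, 1887: 365 days.
Sep 2, 1887 → Sep 2, 1888: 366 days (Feb 29, 1888 is in that span).
Sep 2, 1888 → Sep 2, 1889: 365 days.
Sep 2, 1889 → Sep 2, 1890: 365 days.
Sep 2, 1890 → Sep 2, 1891: 365 days.
Sep 2, 1891 → Sep 2, 1892: 366 days (Feb 29, 1892 is in that span).
Sep 2, 1892 → Sep 2, 1893: 365 days.
Sep 2, 1893 → Sep 2, 1894: 365 days.
Sep 2, 1894 → Sep 2, 1895: 365 days.
Sep 2, 1895 → Sep 2, 1896: 366 days (Feb 29, 1896 is in that span).
Sep 2, 1896 → Sep 2, 1897: 365 days.
Sep 2, 1897 → Sep 2, 1898: 365 days.
Sep 2, 1898 → Sep 2, 1899: 365 days.
Sep 2, 1899 → Sep 2, 1900: 365 days.
Sep 2, 1900 → Oct 2, 1900: 30 days (September has 30).
Oct 2, 1900 → Nov 2, 1900: 31 days (October has 31).
Nov 2, 1900 → Dec 2, 1900: 30 days (November has 30).
Dec 2, 1900 → Jan 2, 1901: 31 days (December has 31).
Jan 2, 1901 → Jan 18, 1901: 16 days.
Total: 5616 days.

5616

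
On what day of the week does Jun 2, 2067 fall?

Doomsday rule: the anchor day for the 2000s is Tuesday. For year 67: 67÷12 = 5 r 7, and 7÷4 = 1, so 5+7+1 = 13.
Tuesday + 13 ≡ Monday — that's 2067's doomsday.
In June the doomsday date is Jun 6.
Jun 2 is 4 days before Jun 6; 4 mod 7 = 4, so Monday − 4 = Thursday.

Thursday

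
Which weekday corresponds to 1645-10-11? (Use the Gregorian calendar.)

Wednesday

Doomsday rule: the anchor day for the 1600s is Tuesday. For year 45: 45÷12 = 3 r 9, and 9÷4 = 2, so 3+9+2 = 14.
Tuesday + 14 ≡ Tuesday — that's 1645's doomsday.
In October the doomsday date is Oct 10.
Oct 11 is 1 day after Oct 10; 1 mod 7 = 1, so Tuesday + 1 = Wednesday.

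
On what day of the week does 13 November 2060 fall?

Saturday

Doomsday rule: the anchor day for the 2000s is Tuesday. For year 60: 60÷12 = 5 r 0, and 0÷4 = 0, so 5+0+0 = 5.
Tuesday + 5 ≡ Sunday — that's 2060's doomsday.
In November the doomsday date is Nov 7.
Nov 13 is 6 days after Nov 7; 6 mod 7 = 6, so Sunday + 6 = Saturday.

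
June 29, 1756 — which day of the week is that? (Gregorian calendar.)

Doomsday rule: the anchor day for the 1700s is Sunday. For year 56: 56÷12 = 4 r 8, and 8÷4 = 2, so 4+8+2 = 14.
Sunday + 14 ≡ Sunday — that's 1756's doomsday.
In June the doomsday date is Jun 6.
Jun 29 is 23 days after Jun 6; 23 mod 7 = 2, so Sunday + 2 = Tuesday.

Tuesday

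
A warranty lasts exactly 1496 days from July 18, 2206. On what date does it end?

+365 (one year) → Jul 18, 2207 (1131 left).
+366 (one year; includes Feb 29, 2208) → Jul 18, 2208 (765 left).
+365 (one year) → Jul 18, 2209 (400 left).
Jul has 31 days: +14 → Aug 1, 2209 (386 left).
Aug has 31 days: +31 → Sep 1, 2209 (355 left).
Sep has 30 days: +30 → Oct 1, 2209 (325 left).
Oct has 31 days: +31 → Nov 1, 2209 (294 left).
Nov has 30 days: +30 → Dec 1, 2209 (264 left).
Dec has 31 days: +31 → Jan 1, 2210 (233 left).
Jan has 31 days: +31 → Feb 1, 2210 (202 left).
Feb has 28 days: +28 → Mar 1, 2210 (174 left).
Mar has 31 days: +31 → Apr 1, 2210 (143 left).
Apr has 30 days: +30 → May 1, 2210 (113 left).
May has 31 days: +31 → Jun 1, 2210 (82 left).
Jun has 30 days: +30 → Jul 1, 2210 (52 left).
Jul has 31 days: +31 → Aug 1, 2210 (21 left).
+21 → Aug 22, 2210.

August 22, 2210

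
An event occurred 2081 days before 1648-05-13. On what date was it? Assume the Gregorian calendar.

September 1, 1642

−366 (one year; includes Feb 29, 1648) → May 13, 1647 (1715 left).
−365 (one year) → May 13, 1646 (1350 left).
−365 (one year) → May 13, 1645 (985 left).
−365 (one year) → May 13, 1644 (620 left).
−366 (one year; includes Feb 29, 1644) → May 13, 1643 (254 left).
−13 → Apr 30, 1643 (end of Apr, 30 days; 241 left).
−30 → Mar 31, 1643 (end of Mar, 31 days; 211 left).
−31 → Feb 28, 1643 (end of Feb, 28 days; 180 left).
−28 → Jan 31, 1643 (end of Jan, 31 days; 152 left).
−31 → Dec 31, 1642 (end of Dec, 31 days; 121 left).
−31 → Nov 30, 1642 (end of Nov, 30 days; 90 left).
−30 → Oct 31, 1642 (end of Oct, 31 days; 60 left).
−31 → Sep 30, 1642 (end of Sep, 30 days; 29 left).
−29 → Sep 1, 1642.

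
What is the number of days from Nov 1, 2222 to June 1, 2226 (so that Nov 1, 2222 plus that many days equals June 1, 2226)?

Nov 1, 2222 → Nov 1, 2223: 365 days.
Nov 1, 2223 → Nov 1, 2224: 366 days (Feb 29, 2224 is in that span).
Nov 1, 2224 → Nov 1, 2225: 365 days.
Nov 1, 2225 → Dec 1, 2225: 30 days (November has 30).
Dec 1, 2225 → Jan 1, 2226: 31 days (December has 31).
Jan 1, 2226 → Feb 1, 2226: 31 days (January has 31).
Feb 1, 2226 → Mar 1, 2226: 28 days (February has 28).
Mar 1, 2226 → Apr 1, 2226: 31 days (March has 31).
Apr 1, 2226 → May 1, 2226: 30 days (April has 30).
May 1, 2226 → Jun 1, 2226: 31 days.
Total: 1308 days.

1308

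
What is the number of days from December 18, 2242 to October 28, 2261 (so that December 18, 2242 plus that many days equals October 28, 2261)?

Dec 18, 2242 → Dec 18, 2243: 365 days.
Dec 18, 2243 → Dec 18, 2244: 366 days (Feb 29, 2244 is in that span).
Dec 18, 2244 → Dec 18, 2245: 365 days.
Dec 18, 2245 → Dec 18, 2246: 365 days.
Dec 18, 2246 → Dec 18, 2247: 365 days.
Dec 18, 2247 → Dec 18, 2248: 366 days (Feb 29, 2248 is in that span).
Dec 18, 2248 → Dec 18, 2249: 365 days.
Dec 18, 2249 → Dec 18, 2250: 365 days.
Dec 18, 2250 → Dec 18, 2251: 365 days.
Dec 18, 2251 → Dec 18, 2252: 366 days (Feb 29, 2252 is in that span).
Dec 18, 2252 → Dec 18, 2253: 365 days.
Dec 18, 2253 → Dec 18, 2254: 365 days.
Dec 18, 2254 → Dec 18, 2255: 365 days.
Dec 18, 2255 → Dec 18, 2256: 366 days (Feb 29, 2256 is in that span).
Dec 18, 2256 → Dec 18, 2257: 365 days.
Dec 18, 2257 → Dec 18, 2258: 365 days.
Dec 18, 2258 → Dec 18, 2259: 365 days.
Dec 18, 2259 → Dec 18, 2260: 366 days (Feb 29, 2260 is in that span).
Dec 18, 2260 → Jan 18, 2261: 31 days (December has 31).
Jan 18, 2261 → Feb 18, 2261: 31 days (January has 31).
Feb 18, 2261 → Mar 18, 2261: 28 days (February has 28).
Mar 18, 2261 → Apr 18, 2261: 31 days (March has 31).
Apr 18, 2261 → May 18, 2261: 30 days (April has 30).
May 18, 2261 → Jun 18, 2261: 31 days (May has 31).
Jun 18, 2261 → Jul 18, 2261: 30 days (June has 30).
Jul 18, 2261 → Aug 18, 2261: 31 days (July has 31).
Aug 18, 2261 → Sep 18, 2261: 31 days (August has 31).
Sep 18, 2261 → Oct 18, 2261: 30 days (September has 30).
Oct 18, 2261 → Oct 28, 2261: 10 days.
Total: 6889 days.

6889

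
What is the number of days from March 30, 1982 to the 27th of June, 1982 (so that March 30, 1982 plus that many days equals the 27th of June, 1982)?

89

Mar 30, 1982 → Apr 30, 1982: 31 days (March has 31).
Apr 30, 1982 → May 30, 1982: 30 days (April has 30).
May 30, 1982 → Jun 27, 1982: 28 days.
Total: 89 days.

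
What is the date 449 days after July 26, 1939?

October 17, 1940

+366 (one year; includes Feb 29, 1940) → Jul 26, 1940 (83 left).
Jul has 31 days: +6 → Aug 1, 1940 (77 left).
Aug has 31 days: +31 → Sep 1, 1940 (46 left).
Sep has 30 days: +30 → Oct 1, 1940 (16 left).
+16 → Oct 17, 1940.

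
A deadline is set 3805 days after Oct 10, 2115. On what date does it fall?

+366 (one year; includes Feb 29, 2116) → Oct 10, 2116 (3439 left).
+365 (one year) → Oct 10, 2117 (3074 left).
+365 (one year) → Oct 10, 2118 (2709 left).
+365 (one year) → Oct 10, 2119 (2344 left).
+366 (one year; includes Feb 29, 2120) → Oct 10, 2120 (1978 left).
+365 (one year) → Oct 10, 2121 (1613 left).
+365 (one year) → Oct 10, 2122 (1248 left).
+365 (one year) → Oct 10, 2123 (883 left).
+366 (one year; includes Feb 29, 2124) → Oct 10, 2124 (517 left).
+365 (one year) → Oct 10, 2125 (152 left).
Oct has 31 days: +22 → Nov 1, 2125 (130 left).
Nov has 30 days: +30 → Dec 1, 2125 (100 left).
Dec has 31 days: +31 → Jan 1, 2126 (69 left).
Jan has 31 days: +31 → Feb 1, 2126 (38 left).
Feb has 28 days: +28 → Mar 1, 2126 (10 left).
+10 → Mar 11, 2126.

March 11, 2126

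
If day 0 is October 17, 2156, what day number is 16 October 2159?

1094

Oct 17, 2156 → Oct 17, 2157: 365 days.
Oct 17, 2157 → Oct 17, 2158: 365 days.
Oct 17, 2158 → Nov 17, 2158: 31 days (October has 31).
Nov 17, 2158 → Dec 17, 2158: 30 days (November has 30).
Dec 17, 2158 → Jan 17, 2159: 31 days (December has 31).
Jan 17, 2159 → Feb 17, 2159: 31 days (January has 31).
Feb 17, 2159 → Mar 17, 2159: 28 days (February has 28).
Mar 17, 2159 → Apr 17, 2159: 31 days (March has 31).
Apr 17, 2159 → May 17, 2159: 30 days (April has 30).
May 17, 2159 → Jun 17, 2159: 31 days (May has 31).
Jun 17, 2159 → Jul 17, 2159: 30 days (June has 30).
Jul 17, 2159 → Aug 17, 2159: 31 days (July has 31).
Aug 17, 2159 → Sep 17, 2159: 31 days (August has 31).
Sep 17, 2159 → Oct 16, 2159: 29 days.
Total: 1094 days.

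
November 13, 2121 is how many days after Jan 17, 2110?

Jan 17, 2110 → Jan 17, 2111: 365 days.
Jan 17, 2111 → Jan 17, 2112: 365 days.
Jan 17, 2112 → Jan 17, 2113: 366 days (Feb 29, 2112 is in that span).
Jan 17, 2113 → Jan 17, 2114: 365 days.
Jan 17, 2114 → Jan 17, 2115: 365 days.
Jan 17, 2115 → Jan 17, 2116: 365 days.
Jan 17, 2116 → Jan 17, 2117: 366 days (Feb 29, 2116 is in that span).
Jan 17, 2117 → Jan 17, 2118: 365 days.
Jan 17, 2118 → Jan 17, 2119: 365 days.
Jan 17, 2119 → Jan 17, 2120: 365 days.
Jan 17, 2120 → Jan 17, 2121: 366 days (Feb 29, 2120 is in that span).
Jan 17, 2121 → Feb 17, 2121: 31 days (January has 31).
Feb 17, 2121 → Mar 17, 2121: 28 days (February has 28).
Mar 17, 2121 → Apr 17, 2121: 31 days (March has 31).
Apr 17, 2121 → May 17, 2121: 30 days (April has 30).
May 17, 2121 → Jun 17, 2121: 31 days (May has 31).
Jun 17, 2121 → Jul 17, 2121: 30 days (June has 30).
Jul 17, 2121 → Aug 17, 2121: 31 days (July has 31).
Aug 17, 2121 → Sep 17, 2121: 31 days (August has 31).
Sep 17, 2121 → Oct 17, 2121: 30 days (September has 30).
Oct 17, 2121 → Nov 13, 2121: 27 days.
Total: 4318 days.

4318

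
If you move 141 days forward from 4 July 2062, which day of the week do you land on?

First find the weekday of Jul 4, 2062. Doomsday rule: the anchor day for the 2000s is Tuesday. For year 62: 62÷12 = 5 r 2, and 2÷4 = 0, so 5+2+0 = 7.
Tuesday + 7 ≡ Tuesday — that's 2062's doomsday.
In July the doomsday date is Jul 11.
Jul 4 is 7 days before Jul 11; 7 mod 7 = 0, so Tuesday − 0 = Tuesday.
141 mod 7 = 1, so 141 days after a Tuesday is Tuesday + 1 = Wednesday.

Wednesday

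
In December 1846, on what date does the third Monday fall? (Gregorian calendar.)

December 1, 1846 is a Tuesday.
The first Monday is therefore December 7 (6 days later).
The third Monday is 7 + 2×7 = December 21.

December 21, 1846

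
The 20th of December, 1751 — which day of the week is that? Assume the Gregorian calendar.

Monday

Doomsday rule: the anchor day for the 1700s is Sunday. For year 51: 51÷12 = 4 r 3, and 3÷4 = 0, so 4+3+0 = 7.
Sunday + 7 ≡ Sunday — that's 1751's doomsday.
In December the doomsday date is Dec 12.
Dec 20 is 8 days after Dec 12; 8 mod 7 = 1, so Sunday + 1 = Monday.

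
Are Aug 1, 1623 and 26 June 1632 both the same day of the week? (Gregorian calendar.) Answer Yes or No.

From Aug 1, 1623 to Jun 26, 1632 is 3252 days.
3252 mod 7 = 4, so they are different weekdays.
(Aug 1, 1623 is a Tuesday; Jun 26, 1632 is a Saturday.)

No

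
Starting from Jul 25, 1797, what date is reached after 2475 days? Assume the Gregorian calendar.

+365 (one year) → Jul 25, 1798 (2110 left).
+365 (one year) → Jul 25, 1799 (1745 left).
+365 (one year) → Jul 25, 1800 (1380 left).
+365 (one year) → Jul 25, 1801 (1015 left).
+365 (one year) → Jul 25, 1802 (650 left).
+365 (one year) → Jul 25, 1803 (285 left).
Jul has 31 days: +7 → Aug 1, 1803 (278 left).
Aug has 31 days: +31 → Sep 1, 1803 (247 left).
Sep has 30 days: +30 → Oct 1, 1803 (217 left).
Oct has 31 days: +31 → Nov 1, 1803 (186 left).
Nov has 30 days: +30 → Dec 1, 1803 (156 left).
Dec has 31 days: +31 → Jan 1, 1804 (125 left).
Jan has 31 days: +31 → Feb 1, 1804 (94 left).
Feb has 29 days: +29 → Mar 1, 1804 (65 left).
Mar has 31 days: +31 → Apr 1, 1804 (34 left).
Apr has 30 days: +30 → May 1, 1804 (4 left).
+4 → May 5, 1804.

May 5, 1804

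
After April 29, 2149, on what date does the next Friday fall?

May 2, 2149

Apr 29, 2149 is a Tuesday.
From Tuesday to the next Friday is 3 days.
Apr 29, 2149 + 3 = May 2, 2149.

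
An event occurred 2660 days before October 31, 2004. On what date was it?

July 20, 1997

−366 (one year; includes Feb 29, 2004) → Oct 31, 2003 (2294 left).
−365 (one year) → Oct 31, 2002 (1929 left).
−365 (one year) → Oct 31, 2001 (1564 left).
−365 (one year) → Oct 31, 2000 (1199 left).
−366 (one year; includes Feb 29, 2000) → Oct 31, 1999 (833 left).
−365 (one year) → Oct 31, 1998 (468 left).
−365 (one year) → Oct 31, 1997 (103 left).
−31 → Sep 30, 1997 (end of Sep, 30 days; 72 left).
−30 → Aug 31, 1997 (end of Aug, 31 days; 42 left).
−31 → Jul 31, 1997 (end of Jul, 31 days; 11 left).
−11 → Jul 20, 1997.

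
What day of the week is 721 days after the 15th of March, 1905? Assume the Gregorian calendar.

Wednesday

First find the weekday of Mar 15, 1905. Doomsday rule: the anchor day for the 1900s is Wednesday. For year 05: 5÷12 = 0 r 5, and 5÷4 = 1, so 0+5+1 = 6.
Wednesday + 6 ≡ Tuesday — that's 1905's doomsday.
In March the doomsday date is Mar 14.
Mar 15 is 1 day after Mar 14; 1 mod 7 = 1, so Tuesday + 1 = Wednesday.
721 mod 7 = 0, so 721 days after a Wednesday is Wednesday + 0 = Wednesday.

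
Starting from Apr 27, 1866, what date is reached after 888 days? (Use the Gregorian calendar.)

October 1, 1868

+365 (one year) → Apr 27, 1867 (523 left).
+366 (one year; includes Feb 29, 1868) → Apr 27, 1868 (157 left).
Apr has 30 days: +4 → May 1, 1868 (153 left).
May has 31 days: +31 → Jun 1, 1868 (122 left).
Jun has 30 days: +30 → Jul 1, 1868 (92 left).
Jul has 31 days: +31 → Aug 1, 1868 (61 left).
Aug has 31 days: +31 → Sep 1, 1868 (30 left).
Sep has 30 days: +30 → Oct 1, 1868 (0 left).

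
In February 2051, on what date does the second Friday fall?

February 1, 2051 is a Wednesday.
The first Friday is therefore February 3 (2 days later).
The second Friday is 3 + 1×7 = February 10.

February 10, 2051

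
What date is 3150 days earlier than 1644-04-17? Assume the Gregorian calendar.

−366 (one year; includes Feb 29, 1644) → Apr 17, 1643 (2784 left).
−365 (one year) → Apr 17, 1642 (2419 left).
−365 (one year) → Apr 17, 1641 (2054 left).
−365 (one year) → Apr 17, 1640 (1689 left).
−366 (one year; includes Feb 29, 1640) → Apr 17, 1639 (1323 left).
−365 (one year) → Apr 17, 1638 (958 left).
−365 (one year) → Apr 17, 1637 (593 left).
−365 (one year) → Apr 17, 1636 (228 left).
−17 → Mar 31, 1636 (end of Mar, 31 days; 211 left).
−31 → Feb 29, 1636 (end of Feb, 29 days; 180 left).
−29 → Jan 31, 1636 (end of Jan, 31 days; 151 left).
−31 → Dec 31, 1635 (end of Dec, 31 days; 120 left).
−31 → Nov 30, 1635 (end of Nov, 30 days; 89 left).
−30 → Oct 31, 1635 (end of Oct, 31 days; 59 left).
−31 → Sep 30, 1635 (end of Sep, 30 days; 28 left).
−28 → Sep 2, 1635.

September 2, 1635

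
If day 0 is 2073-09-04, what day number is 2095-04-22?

7900

Sep 4, 2073 → Sep 4, 2074: 365 days.
Sep 4, 2074 → Sep 4, 2075: 365 days.
Sep 4, 2075 → Sep 4, 2076: 366 days (Feb 29, 2076 is in that span).
Sep 4, 2076 → Sep 4, 2077: 365 days.
Sep 4, 2077 → Sep 4, 2078: 365 days.
Sep 4, 2078 → Sep 4, 2079: 365 days.
Sep 4, 2079 → Sep 4, 2080: 366 days (Feb 29, 2080 is in that span).
Sep 4, 2080 → Sep 4, 2081: 365 days.
Sep 4, 2081 → Sep 4, 2082: 365 days.
Sep 4, 2082 → Sep 4, 2083: 365 days.
Sep 4, 2083 → Sep 4, 2084: 366 days (Feb 29, 2084 is in that span).
Sep 4, 2084 → Sep 4, 2085: 365 days.
Sep 4, 2085 → Sep 4, 2086: 365 days.
Sep 4, 2086 → Sep 4, 2087: 365 days.
Sep 4, 2087 → Sep 4, 2088: 366 days (Feb 29, 2088 is in that span).
Sep 4, 2088 → Sep 4, 2089: 365 days.
Sep 4, 2089 → Sep 4, 2090: 365 days.
Sep 4, 2090 → Sep 4, 2091: 365 days.
Sep 4, 2091 → Sep 4, 2092: 366 days (Feb 29, 2092 is in that span).
Sep 4, 2092 → Sep 4, 2093: 365 days.
Sep 4, 2093 → Sep 4, 2094: 365 days.
Sep 4, 2094 → Oct 4, 2094: 30 days (September has 30).
Oct 4, 2094 → Nov 4, 2094: 31 days (October has 31).
Nov 4, 2094 → Dec 4, 2094: 30 days (November has 30).
Dec 4, 2094 → Jan 4, 2095: 31 days (December has 31).
Jan 4, 2095 → Feb 4, 2095: 31 days (January has 31).
Feb 4, 2095 → Mar 4, 2095: 28 days (February has 28).
Mar 4, 2095 → Apr 4, 2095: 31 days (March has 31).
Apr 4, 2095 → Apr 22, 2095: 18 days.
Total: 7900 days.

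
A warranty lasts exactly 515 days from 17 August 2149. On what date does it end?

January 14, 2151

+365 (one year) → Aug 17, 2150 (150 left).
Aug has 31 days: +15 → Sep 1, 2150 (135 left).
Sep has 30 days: +30 → Oct 1, 2150 (105 left).
Oct has 31 days: +31 → Nov 1, 2150 (74 left).
Nov has 30 days: +30 → Dec 1, 2150 (44 left).
Dec has 31 days: +31 → Jan 1, 2151 (13 left).
+13 → Jan 14, 2151.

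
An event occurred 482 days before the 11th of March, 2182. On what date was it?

−365 (one year) → Mar 11, 2181 (117 left).
−11 → Feb 28, 2181 (end of Feb, 28 days; 106 left).
−28 → Jan 31, 2181 (end of Jan, 31 days; 78 left).
−31 → Dec 31, 2180 (end of Dec, 31 days; 47 left).
−31 → Nov 30, 2180 (end of Nov, 30 days; 16 left).
−16 → Nov 14, 2180.

November 14, 2180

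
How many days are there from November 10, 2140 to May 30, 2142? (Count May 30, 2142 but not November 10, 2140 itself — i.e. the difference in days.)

566

Nov 10, 2140 → Nov 10, 2141: 365 days.
Nov 10, 2141 → Dec 10, 2141: 30 days (November has 30).
Dec 10, 2141 → Jan 10, 2142: 31 days (December has 31).
Jan 10, 2142 → Feb 10, 2142: 31 days (January has 31).
Feb 10, 2142 → Mar 10, 2142: 28 days (February has 28).
Mar 10, 2142 → Apr 10, 2142: 31 days (March has 31).
Apr 10, 2142 → May 10, 2142: 30 days (April has 30).
May 10, 2142 → May 30, 2142: 20 days.
Total: 566 days.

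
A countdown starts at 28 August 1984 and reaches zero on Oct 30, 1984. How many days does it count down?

Aug 28, 1984 → Sep 28, 1984: 31 days (August has 31).
Sep 28, 1984 → Oct 28, 1984: 30 days (September has 30).
Oct 28, 1984 → Oct 30, 1984: 2 days.
Total: 63 days.

63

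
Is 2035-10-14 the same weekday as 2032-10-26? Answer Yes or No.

No

From Oct 26, 2032 to Oct 14, 2035 is 1083 days.
1083 mod 7 = 5, so they are different weekdays.
(Oct 26, 2032 is a Tuesday; Oct 14, 2035 is a Sunday.)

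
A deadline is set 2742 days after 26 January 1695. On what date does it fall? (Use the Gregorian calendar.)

+365 (one year) → Jan 26, 1696 (2377 left).
+366 (one year; includes Feb 29, 1696) → Jan 26, 1697 (2011 left).
+365 (one year) → Jan 26, 1698 (1646 left).
+365 (one year) → Jan 26, 1699 (1281 left).
+365 (one year) → Jan 26, 1700 (916 left).
+365 (one year) → Jan 26, 1701 (551 left).
+365 (one year) → Jan 26, 1702 (186 left).
Jan has 31 days: +6 → Feb 1, 1702 (180 left).
Feb has 28 days: +28 → Mar 1, 1702 (152 left).
Mar has 31 days: +31 → Apr 1, 1702 (121 left).
Apr has 30 days: +30 → May 1, 1702 (91 left).
May has 31 days: +31 → Jun 1, 1702 (60 left).
Jun has 30 days: +30 → Jul 1, 1702 (30 left).
+30 → Jul 31, 1702.

July 31, 1702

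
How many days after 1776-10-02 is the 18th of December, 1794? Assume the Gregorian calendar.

Oct 2, 1776 → Oct 2, 1777: 365 days.
Oct 2, 1777 → Oct 2, 1778: 365 days.
Oct 2, 1778 → Oct 2, 1779: 365 days.
Oct 2, 1779 → Oct 2, 1780: 366 days (Feb 29, 1780 is in that span).
Oct 2, 1780 → Oct 2, 1781: 365 days.
Oct 2, 1781 → Oct 2, 1782: 365 days.
Oct 2, 1782 → Oct 2, 1783: 365 days.
Oct 2, 1783 → Oct 2, 1784: 366 days (Feb 29, 1784 is in that span).
Oct 2, 1784 → Oct 2, 1785: 365 days.
Oct 2, 1785 → Oct 2, 1786: 365 days.
Oct 2, 1786 → Oct 2, 1787: 365 days.
Oct 2, 1787 → Oct 2, 1788: 366 days (Feb 29, 1788 is in that span).
Oct 2, 1788 → Oct 2, 1789: 365 days.
Oct 2, 1789 → Oct 2, 1790: 365 days.
Oct 2, 1790 → Oct 2, 1791: 365 days.
Oct 2, 1791 → Oct 2, 1792: 366 days (Feb 29, 1792 is in that span).
Oct 2, 1792 → Oct 2, 1793: 365 days.
Oct 2, 1793 → Oct 2, 1794: 365 days.
Oct 2, 1794 → Nov 2, 1794: 31 days (October has 31).
Nov 2, 1794 → Dec 2, 1794: 30 days (November has 30).
Dec 2, 1794 → Dec 18, 1794: 16 days.
Total: 6651 days.

6651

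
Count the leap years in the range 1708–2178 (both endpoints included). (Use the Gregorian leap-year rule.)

115

Multiples of 4 in [1708,2178]: 118.
Of those, multiples of 100: 4 (not leap unless ÷400).
Multiples of 400: 1.
Leap years = 118 − 4 + 1 = 115.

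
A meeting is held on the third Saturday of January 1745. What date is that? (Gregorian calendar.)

January 16, 1745

January 1, 1745 is a Friday.
The first Saturday is therefore January 2 (1 days later).
The third Saturday is 2 + 2×7 = January 16.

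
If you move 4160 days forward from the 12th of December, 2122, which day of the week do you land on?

Dec 12, 2122 is a Saturday.
4160 mod 7 = 2, so 4160 days after a Saturday is Saturday + 2 = Monday.

Monday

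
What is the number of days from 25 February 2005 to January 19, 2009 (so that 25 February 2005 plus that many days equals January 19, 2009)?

Feb 25, 2005 → Feb 25, 2006: 365 days.
Feb 25, 2006 → Feb 25, 2007: 365 days.
Feb 25, 2007 → Feb 25, 2008: 365 days.
Feb 25, 2008 → Mar 25, 2008: 29 days (February has 29).
Mar 25, 2008 → Apr 25, 2008: 31 days (March has 31).
Apr 25, 2008 → May 25, 2008: 30 days (April has 30).
May 25, 2008 → Jun 25, 2008: 31 days (May has 31).
Jun 25, 2008 → Jul 25, 2008: 30 days (June has 30).
Jul 25, 2008 → Aug 25, 2008: 31 days (July has 31).
Aug 25, 2008 → Sep 25, 2008: 31 days (August has 31).
Sep 25, 2008 → Oct 25, 2008: 30 days (September has 30).
Oct 25, 2008 → Nov 25, 2008: 31 days (October has 31).
Nov 25, 2008 → Dec 25, 2008: 30 days (November has 30).
Dec 25, 2008 → Jan 19, 2009: 25 days.
Total: 1424 days.

1424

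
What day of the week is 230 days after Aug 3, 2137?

First find the weekday of Aug 3, 2137. Doomsday rule: the anchor day for the 2100s is Sunday. For year 37: 37÷12 = 3 r 1, and 1÷4 = 0, so 3+1+0 = 4.
Sunday + 4 ≡ Thursday — that's 2137's doomsday.
In August the doomsday date is Aug 8.
Aug 3 is 5 days before Aug 8; 5 mod 7 = 5, so Thursday − 5 = Saturday.
230 mod 7 = 6, so 230 days after a Saturday is Saturday + 6 = Friday.

Friday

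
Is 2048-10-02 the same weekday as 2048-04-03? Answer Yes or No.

From Apr 3, 2048 to Oct 2, 2048 is 182 days.
182 mod 7 = 0, so they are the same weekday.
(Apr 3, 2048 is a Friday; Oct 2, 2048 is a Friday.)

Yes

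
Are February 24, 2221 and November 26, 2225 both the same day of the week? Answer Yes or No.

From Feb 24, 2221 to Nov 26, 2225 is 1736 days.
1736 mod 7 = 0, so they are the same weekday.
(Feb 24, 2221 is a Saturday; Nov 26, 2225 is a Saturday.)

Yes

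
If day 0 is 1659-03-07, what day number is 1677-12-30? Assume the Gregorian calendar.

6873

Mar 7, 1659 → Mar 7, 1660: 366 days (Feb 29, 1660 is in that span).
Mar 7, 1660 → Mar 7, 1661: 365 days.
Mar 7, 1661 → Mar 7, 1662: 365 days.
Mar 7, 1662 → Mar 7, 1663: 365 days.
Mar 7, 1663 → Mar 7, 1664: 366 days (Feb 29, 1664 is in that span).
Mar 7, 1664 → Mar 7, 1665: 365 days.
Mar 7, 1665 → Mar 7, 1666: 365 days.
Mar 7, 1666 → Mar 7, 1667: 365 days.
Mar 7, 1667 → Mar 7, 1668: 366 days (Feb 29, 1668 is in that span).
Mar 7, 1668 → Mar 7, 1669: 365 days.
Mar 7, 1669 → Mar 7, 1670: 365 days.
Mar 7, 1670 → Mar 7, 1671: 365 days.
Mar 7, 1671 → Mar 7, 1672: 366 days (Feb 29, 1672 is in that span).
Mar 7, 1672 → Mar 7, 1673: 365 days.
Mar 7, 1673 → Mar 7, 1674: 365 days.
Mar 7, 1674 → Mar 7, 1675: 365 days.
Mar 7, 1675 → Mar 7, 1676: 366 days (Feb 29, 1676 is in that span).
Mar 7, 1676 → Mar 7, 1677: 365 days.
Mar 7, 1677 → Apr 7, 1677: 31 days (March has 31).
Apr 7, 1677 → May 7, 1677: 30 days (April has 30).
May 7, 1677 → Jun 7, 1677: 31 days (May has 31).
Jun 7, 1677 → Jul 7, 1677: 30 days (June has 30).
Jul 7, 1677 → Aug 7, 1677: 31 days (July has 31).
Aug 7, 1677 → Sep 7, 1677: 31 days (August has 31).
Sep 7, 1677 → Oct 7, 1677: 30 days (September has 30).
Oct 7, 1677 → Nov 7, 1677: 31 days (October has 31).
Nov 7, 1677 → Dec 7, 1677: 30 days (November has 30).
Dec 7, 1677 → Dec 30, 1677: 23 days.
Total: 6873 days.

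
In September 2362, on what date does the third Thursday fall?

September 20, 2362

September 1, 2362 is a Saturday.
The first Thursday is therefore September 6 (5 days later).
The third Thursday is 6 + 2×7 = September 20.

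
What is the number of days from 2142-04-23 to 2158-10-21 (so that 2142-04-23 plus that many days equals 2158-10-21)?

Apr 23, 2142 → Apr 23, 2143: 365 days.
Apr 23, 2143 → Apr 23, 2144: 366 days (Feb 29, 2144 is in that span).
Apr 23, 2144 → Apr 23, 2145: 365 days.
Apr 23, 2145 → Apr 23, 2146: 365 days.
Apr 23, 2146 → Apr 23, 2147: 365 days.
Apr 23, 2147 → Apr 23, 2148: 366 days (Feb 29, 2148 is in that span).
Apr 23, 2148 → Apr 23, 2149: 365 days.
Apr 23, 2149 → Apr 23, 2150: 365 days.
Apr 23, 2150 → Apr 23, 2151: 365 days.
Apr 23, 2151 → Apr 23, 2152: 366 days (Feb 29, 2152 is in that span).
Apr 23, 2152 → Apr 23, 2153: 365 days.
Apr 23, 2153 → Apr 23, 2154: 365 days.
Apr 23, 2154 → Apr 23, 2155: 365 days.
Apr 23, 2155 → Apr 23, 2156: 366 days (Feb 29, 2156 is in that span).
Apr 23, 2156 → Apr 23, 2157: 365 days.
Apr 23, 2157 → Apr 23, 2158: 365 days.
Apr 23, 2158 → May 23, 2158: 30 days (April has 30).
May 23, 2158 → Jun 23, 2158: 31 days (May has 31).
Jun 23, 2158 → Jul 23, 2158: 30 days (June has 30).
Jul 23, 2158 → Aug 23, 2158: 31 days (July has 31).
Aug 23, 2158 → Sep 23, 2158: 31 days (August has 31).
Sep 23, 2158 → Oct 21, 2158: 28 days.
Total: 6025 days.

6025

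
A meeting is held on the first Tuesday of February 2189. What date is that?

February 1, 2189 is a Sunday.
The first Tuesday is therefore February 3 (2 days later).

February 3, 2189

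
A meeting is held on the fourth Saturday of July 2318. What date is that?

July 27, 2318

July 1, 2318 is a Monday.
The first Saturday is therefore July 6 (5 days later).
The fourth Saturday is 6 + 3×7 = July 27.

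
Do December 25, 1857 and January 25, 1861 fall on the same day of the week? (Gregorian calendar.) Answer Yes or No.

Yes

From Dec 25, 1857 to Jan 25, 1861 is 1127 days.
1127 mod 7 = 0, so they are the same weekday.
(Dec 25, 1857 is a Friday; Jan 25, 1861 is a Friday.)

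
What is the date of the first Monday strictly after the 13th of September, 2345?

Sep 13, 2345 is a Thursday.
From Thursday to the next Monday is 4 days.
Sep 13, 2345 + 4 = Sep 17, 2345.

September 17, 2345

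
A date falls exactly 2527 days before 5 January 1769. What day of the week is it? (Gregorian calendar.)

First find the weekday of Jan 5, 1769. Doomsday rule: the anchor day for the 1700s is Sunday. For year 69: 69÷12 = 5 r 9, and 9÷4 = 2, so 5+9+2 = 16.
Sunday + 16 ≡ Tuesday — that's 1769's doomsday.
In January the doomsday date is Jan 3 (1769 is not a leap year).
Jan 5 is 2 days after Jan 3; 2 mod 7 = 2, so Tuesday + 2 = Thursday.
2527 mod 7 = 0, so 2527 days before a Thursday is Thursday − 0 = Thursday.

Thursday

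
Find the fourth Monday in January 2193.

January 1, 2193 is a Tuesday.
The first Monday is therefore January 7 (6 days later).
The fourth Monday is 7 + 3×7 = January 28.

January 28, 2193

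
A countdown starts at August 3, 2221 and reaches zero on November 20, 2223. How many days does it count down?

Aug 3, 2221 → Aug 3, 2222: 365 days.
Aug 3, 2222 → Aug 3, 2223: 365 days.
Aug 3, 2223 → Sep 3, 2223: 31 days (August has 31).
Sep 3, 2223 → Oct 3, 2223: 30 days (September has 30).
Oct 3, 2223 → Nov 3, 2223: 31 days (October has 31).
Nov 3, 2223 → Nov 20, 2223: 17 days.
Total: 839 days.

839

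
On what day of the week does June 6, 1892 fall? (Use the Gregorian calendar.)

Doomsday rule: the anchor day for the 1800s is Friday. For year 92: 92÷12 = 7 r 8, and 8÷4 = 2, so 7+8+2 = 17.
Friday + 17 ≡ Monday — that's 1892's doomsday.
In June the doomsday date is Jun 6.
Jun 6 is the doomsday itself: Monday.

Monday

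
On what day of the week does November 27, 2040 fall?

Tuesday

January 1, 2040 is a Sunday.
Jan 1, 2040 → Feb 1, 2040: 31 days (January has 31).
Feb 1, 2040 → Mar 1, 2040: 29 days (February has 29).
Mar 1, 2040 → Apr 1, 2040: 31 days (March has 31).
Apr 1, 2040 → May 1, 2040: 30 days (April has 30).
May 1, 2040 → Jun 1, 2040: 31 days (May has 31).
Jun 1, 2040 → Jul 1, 2040: 30 days (June has 30).
Jul 1, 2040 → Aug 1, 2040: 31 days (July has 31).
Aug 1, 2040 → Sep 1, 2040: 31 days (August has 31).
Sep 1, 2040 → Oct 1, 2040: 30 days (September has 30).
Oct 1, 2040 → Nov 1, 2040: 31 days (October has 31).
Nov 1, 2040 → Nov 27, 2040: 26 days.
Total: 331 days.
331 mod 7 = 2, so Sunday + 2 = Tuesday.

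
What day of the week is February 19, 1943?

Doomsday rule: the anchor day for the 1900s is Wednesday. For year 43: 43÷12 = 3 r 7, and 7÷4 = 1, so 3+7+1 = 11.
Wednesday + 11 ≡ Sunday — that's 1943's doomsday.
In February the doomsday date is Feb 28 (1943 is not a leap year).
Feb 19 is 9 days before Feb 28; 9 mod 7 = 2, so Sunday − 2 = Friday.

Friday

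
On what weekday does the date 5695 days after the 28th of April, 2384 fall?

Wednesday

Apr 28, 2384 is a Saturday.
5695 mod 7 = 4, so 5695 days after a Saturday is Saturday + 4 = Wednesday.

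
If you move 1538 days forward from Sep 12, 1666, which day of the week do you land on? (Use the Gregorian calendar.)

First find the weekday of Sep 12, 1666. Doomsday rule: the anchor day for the 1600s is Tuesday. For year 66: 66÷12 = 5 r 6, and 6÷4 = 1, so 5+6+1 = 12.
Tuesday + 12 ≡ Sunday — that's 1666's doomsday.
In September the doomsday date is Sep 5.
Sep 12 is 7 days after Sep 5; 7 mod 7 = 0, so Sunday + 0 = Sunday.
1538 mod 7 = 5, so 1538 days after a Sunday is Sunday + 5 = Friday.

Friday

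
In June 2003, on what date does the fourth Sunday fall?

June 1, 2003 is a Sunday.
The first Sunday is therefore June 1 (same day).
The fourth Sunday is 1 + 3×7 = June 22.

June 22, 2003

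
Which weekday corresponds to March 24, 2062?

Friday

Doomsday rule: the anchor day for the 2000s is Tuesday. For year 62: 62÷12 = 5 r 2, and 2÷4 = 0, so 5+2+0 = 7.
Tuesday + 7 ≡ Tuesday — that's 2062's doomsday.
In March the doomsday date is Mar 14.
Mar 24 is 10 days after Mar 14; 10 mod 7 = 3, so Tuesday + 3 = Friday.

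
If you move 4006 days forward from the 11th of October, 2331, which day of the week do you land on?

Tuesday

Oct 11, 2331 is a Sunday.
4006 mod 7 = 2, so 4006 days after a Sunday is Sunday + 2 = Tuesday.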